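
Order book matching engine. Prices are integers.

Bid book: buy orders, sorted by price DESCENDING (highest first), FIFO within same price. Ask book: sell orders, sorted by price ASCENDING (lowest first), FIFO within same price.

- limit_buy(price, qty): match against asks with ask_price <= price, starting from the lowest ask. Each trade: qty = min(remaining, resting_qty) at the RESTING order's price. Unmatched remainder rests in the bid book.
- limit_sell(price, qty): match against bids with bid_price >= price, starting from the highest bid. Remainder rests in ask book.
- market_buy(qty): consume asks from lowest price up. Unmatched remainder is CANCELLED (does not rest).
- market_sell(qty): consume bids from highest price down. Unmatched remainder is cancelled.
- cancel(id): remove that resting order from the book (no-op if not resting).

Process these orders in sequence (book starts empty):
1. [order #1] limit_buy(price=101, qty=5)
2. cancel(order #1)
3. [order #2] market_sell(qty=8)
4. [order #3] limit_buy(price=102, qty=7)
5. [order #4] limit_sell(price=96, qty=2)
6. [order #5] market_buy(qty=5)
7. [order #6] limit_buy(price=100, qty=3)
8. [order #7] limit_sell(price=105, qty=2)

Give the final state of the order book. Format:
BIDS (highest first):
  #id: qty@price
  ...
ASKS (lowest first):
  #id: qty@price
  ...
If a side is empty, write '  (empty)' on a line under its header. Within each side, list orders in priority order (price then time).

After op 1 [order #1] limit_buy(price=101, qty=5): fills=none; bids=[#1:5@101] asks=[-]
After op 2 cancel(order #1): fills=none; bids=[-] asks=[-]
After op 3 [order #2] market_sell(qty=8): fills=none; bids=[-] asks=[-]
After op 4 [order #3] limit_buy(price=102, qty=7): fills=none; bids=[#3:7@102] asks=[-]
After op 5 [order #4] limit_sell(price=96, qty=2): fills=#3x#4:2@102; bids=[#3:5@102] asks=[-]
After op 6 [order #5] market_buy(qty=5): fills=none; bids=[#3:5@102] asks=[-]
After op 7 [order #6] limit_buy(price=100, qty=3): fills=none; bids=[#3:5@102 #6:3@100] asks=[-]
After op 8 [order #7] limit_sell(price=105, qty=2): fills=none; bids=[#3:5@102 #6:3@100] asks=[#7:2@105]

Answer: BIDS (highest first):
  #3: 5@102
  #6: 3@100
ASKS (lowest first):
  #7: 2@105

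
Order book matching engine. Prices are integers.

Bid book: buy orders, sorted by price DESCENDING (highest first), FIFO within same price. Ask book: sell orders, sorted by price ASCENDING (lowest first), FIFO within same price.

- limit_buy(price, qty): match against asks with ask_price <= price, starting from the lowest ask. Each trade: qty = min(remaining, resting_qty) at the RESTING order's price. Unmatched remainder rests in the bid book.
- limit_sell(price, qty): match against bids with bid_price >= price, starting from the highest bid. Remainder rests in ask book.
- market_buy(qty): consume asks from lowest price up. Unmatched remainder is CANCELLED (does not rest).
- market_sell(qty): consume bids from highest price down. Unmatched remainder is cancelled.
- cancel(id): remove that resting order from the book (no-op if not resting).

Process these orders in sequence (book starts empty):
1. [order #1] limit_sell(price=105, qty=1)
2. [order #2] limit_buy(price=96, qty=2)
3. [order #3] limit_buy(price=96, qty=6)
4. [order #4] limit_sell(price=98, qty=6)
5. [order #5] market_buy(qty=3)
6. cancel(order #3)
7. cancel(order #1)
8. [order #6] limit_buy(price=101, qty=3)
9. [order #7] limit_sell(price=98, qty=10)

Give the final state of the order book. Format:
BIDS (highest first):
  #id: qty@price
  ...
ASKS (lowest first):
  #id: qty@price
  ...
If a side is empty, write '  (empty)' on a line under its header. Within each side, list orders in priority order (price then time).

After op 1 [order #1] limit_sell(price=105, qty=1): fills=none; bids=[-] asks=[#1:1@105]
After op 2 [order #2] limit_buy(price=96, qty=2): fills=none; bids=[#2:2@96] asks=[#1:1@105]
After op 3 [order #3] limit_buy(price=96, qty=6): fills=none; bids=[#2:2@96 #3:6@96] asks=[#1:1@105]
After op 4 [order #4] limit_sell(price=98, qty=6): fills=none; bids=[#2:2@96 #3:6@96] asks=[#4:6@98 #1:1@105]
After op 5 [order #5] market_buy(qty=3): fills=#5x#4:3@98; bids=[#2:2@96 #3:6@96] asks=[#4:3@98 #1:1@105]
After op 6 cancel(order #3): fills=none; bids=[#2:2@96] asks=[#4:3@98 #1:1@105]
After op 7 cancel(order #1): fills=none; bids=[#2:2@96] asks=[#4:3@98]
After op 8 [order #6] limit_buy(price=101, qty=3): fills=#6x#4:3@98; bids=[#2:2@96] asks=[-]
After op 9 [order #7] limit_sell(price=98, qty=10): fills=none; bids=[#2:2@96] asks=[#7:10@98]

Answer: BIDS (highest first):
  #2: 2@96
ASKS (lowest first):
  #7: 10@98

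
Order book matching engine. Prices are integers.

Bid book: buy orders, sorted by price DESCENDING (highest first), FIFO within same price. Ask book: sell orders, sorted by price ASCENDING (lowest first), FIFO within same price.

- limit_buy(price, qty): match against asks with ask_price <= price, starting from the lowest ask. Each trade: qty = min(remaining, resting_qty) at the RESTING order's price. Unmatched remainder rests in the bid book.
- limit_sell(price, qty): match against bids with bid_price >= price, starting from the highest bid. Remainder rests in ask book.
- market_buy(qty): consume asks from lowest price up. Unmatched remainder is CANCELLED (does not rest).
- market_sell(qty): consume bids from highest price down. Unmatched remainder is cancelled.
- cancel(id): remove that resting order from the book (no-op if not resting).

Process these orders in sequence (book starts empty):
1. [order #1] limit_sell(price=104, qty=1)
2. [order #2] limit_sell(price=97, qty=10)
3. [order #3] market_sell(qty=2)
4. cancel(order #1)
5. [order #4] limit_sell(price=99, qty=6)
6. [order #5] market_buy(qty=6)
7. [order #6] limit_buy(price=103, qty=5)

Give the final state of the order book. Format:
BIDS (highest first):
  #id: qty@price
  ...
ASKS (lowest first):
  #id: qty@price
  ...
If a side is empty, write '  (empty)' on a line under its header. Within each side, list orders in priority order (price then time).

Answer: BIDS (highest first):
  (empty)
ASKS (lowest first):
  #4: 5@99

Derivation:
After op 1 [order #1] limit_sell(price=104, qty=1): fills=none; bids=[-] asks=[#1:1@104]
After op 2 [order #2] limit_sell(price=97, qty=10): fills=none; bids=[-] asks=[#2:10@97 #1:1@104]
After op 3 [order #3] market_sell(qty=2): fills=none; bids=[-] asks=[#2:10@97 #1:1@104]
After op 4 cancel(order #1): fills=none; bids=[-] asks=[#2:10@97]
After op 5 [order #4] limit_sell(price=99, qty=6): fills=none; bids=[-] asks=[#2:10@97 #4:6@99]
After op 6 [order #5] market_buy(qty=6): fills=#5x#2:6@97; bids=[-] asks=[#2:4@97 #4:6@99]
After op 7 [order #6] limit_buy(price=103, qty=5): fills=#6x#2:4@97 #6x#4:1@99; bids=[-] asks=[#4:5@99]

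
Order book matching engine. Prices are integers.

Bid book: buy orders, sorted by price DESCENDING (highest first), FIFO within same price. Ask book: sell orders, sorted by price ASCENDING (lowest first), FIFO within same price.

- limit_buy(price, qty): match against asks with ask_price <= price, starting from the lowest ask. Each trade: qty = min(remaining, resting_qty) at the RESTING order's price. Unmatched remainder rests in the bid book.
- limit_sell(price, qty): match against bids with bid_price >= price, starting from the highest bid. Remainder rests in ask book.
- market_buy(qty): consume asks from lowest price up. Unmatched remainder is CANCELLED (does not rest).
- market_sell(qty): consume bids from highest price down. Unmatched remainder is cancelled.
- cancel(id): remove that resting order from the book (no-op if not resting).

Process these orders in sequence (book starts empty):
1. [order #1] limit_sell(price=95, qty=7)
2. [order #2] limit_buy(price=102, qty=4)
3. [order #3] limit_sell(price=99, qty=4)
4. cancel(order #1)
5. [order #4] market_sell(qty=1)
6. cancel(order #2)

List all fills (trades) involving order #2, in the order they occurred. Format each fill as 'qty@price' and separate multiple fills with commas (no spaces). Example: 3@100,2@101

Answer: 4@95

Derivation:
After op 1 [order #1] limit_sell(price=95, qty=7): fills=none; bids=[-] asks=[#1:7@95]
After op 2 [order #2] limit_buy(price=102, qty=4): fills=#2x#1:4@95; bids=[-] asks=[#1:3@95]
After op 3 [order #3] limit_sell(price=99, qty=4): fills=none; bids=[-] asks=[#1:3@95 #3:4@99]
After op 4 cancel(order #1): fills=none; bids=[-] asks=[#3:4@99]
After op 5 [order #4] market_sell(qty=1): fills=none; bids=[-] asks=[#3:4@99]
After op 6 cancel(order #2): fills=none; bids=[-] asks=[#3:4@99]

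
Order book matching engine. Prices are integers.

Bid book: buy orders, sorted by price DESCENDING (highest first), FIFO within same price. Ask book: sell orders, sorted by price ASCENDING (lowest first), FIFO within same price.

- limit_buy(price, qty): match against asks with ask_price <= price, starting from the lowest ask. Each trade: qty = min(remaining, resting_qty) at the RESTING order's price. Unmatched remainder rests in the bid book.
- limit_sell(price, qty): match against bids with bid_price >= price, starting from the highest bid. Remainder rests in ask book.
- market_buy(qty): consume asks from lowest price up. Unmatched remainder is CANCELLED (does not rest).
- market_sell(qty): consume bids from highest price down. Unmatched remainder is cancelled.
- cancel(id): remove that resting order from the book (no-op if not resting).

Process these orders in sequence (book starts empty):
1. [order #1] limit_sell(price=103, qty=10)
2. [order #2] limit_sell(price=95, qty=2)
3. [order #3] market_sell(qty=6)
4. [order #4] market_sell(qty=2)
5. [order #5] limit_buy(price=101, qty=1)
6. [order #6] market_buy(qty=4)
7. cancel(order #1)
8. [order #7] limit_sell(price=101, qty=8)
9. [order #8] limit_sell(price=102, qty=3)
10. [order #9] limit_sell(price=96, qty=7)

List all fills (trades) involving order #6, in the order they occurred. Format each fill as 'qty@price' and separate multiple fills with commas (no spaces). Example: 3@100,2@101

After op 1 [order #1] limit_sell(price=103, qty=10): fills=none; bids=[-] asks=[#1:10@103]
After op 2 [order #2] limit_sell(price=95, qty=2): fills=none; bids=[-] asks=[#2:2@95 #1:10@103]
After op 3 [order #3] market_sell(qty=6): fills=none; bids=[-] asks=[#2:2@95 #1:10@103]
After op 4 [order #4] market_sell(qty=2): fills=none; bids=[-] asks=[#2:2@95 #1:10@103]
After op 5 [order #5] limit_buy(price=101, qty=1): fills=#5x#2:1@95; bids=[-] asks=[#2:1@95 #1:10@103]
After op 6 [order #6] market_buy(qty=4): fills=#6x#2:1@95 #6x#1:3@103; bids=[-] asks=[#1:7@103]
After op 7 cancel(order #1): fills=none; bids=[-] asks=[-]
After op 8 [order #7] limit_sell(price=101, qty=8): fills=none; bids=[-] asks=[#7:8@101]
After op 9 [order #8] limit_sell(price=102, qty=3): fills=none; bids=[-] asks=[#7:8@101 #8:3@102]
After op 10 [order #9] limit_sell(price=96, qty=7): fills=none; bids=[-] asks=[#9:7@96 #7:8@101 #8:3@102]

Answer: 1@95,3@103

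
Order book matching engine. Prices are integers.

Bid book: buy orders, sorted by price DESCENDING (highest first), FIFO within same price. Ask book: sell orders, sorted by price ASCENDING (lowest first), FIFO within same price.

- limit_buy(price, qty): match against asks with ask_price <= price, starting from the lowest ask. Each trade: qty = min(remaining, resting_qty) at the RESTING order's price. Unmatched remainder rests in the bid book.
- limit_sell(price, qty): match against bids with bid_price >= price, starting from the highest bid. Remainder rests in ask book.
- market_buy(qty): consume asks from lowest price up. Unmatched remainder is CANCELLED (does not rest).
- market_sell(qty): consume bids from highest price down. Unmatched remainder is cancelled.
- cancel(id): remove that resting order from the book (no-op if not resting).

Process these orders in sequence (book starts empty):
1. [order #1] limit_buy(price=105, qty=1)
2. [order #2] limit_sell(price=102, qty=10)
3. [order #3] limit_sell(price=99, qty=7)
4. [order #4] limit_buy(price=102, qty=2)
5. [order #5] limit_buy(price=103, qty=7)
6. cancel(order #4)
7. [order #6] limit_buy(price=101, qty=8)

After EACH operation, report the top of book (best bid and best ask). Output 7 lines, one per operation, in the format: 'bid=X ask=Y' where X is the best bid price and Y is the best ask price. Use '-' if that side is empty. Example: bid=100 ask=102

Answer: bid=105 ask=-
bid=- ask=102
bid=- ask=99
bid=- ask=99
bid=- ask=102
bid=- ask=102
bid=101 ask=102

Derivation:
After op 1 [order #1] limit_buy(price=105, qty=1): fills=none; bids=[#1:1@105] asks=[-]
After op 2 [order #2] limit_sell(price=102, qty=10): fills=#1x#2:1@105; bids=[-] asks=[#2:9@102]
After op 3 [order #3] limit_sell(price=99, qty=7): fills=none; bids=[-] asks=[#3:7@99 #2:9@102]
After op 4 [order #4] limit_buy(price=102, qty=2): fills=#4x#3:2@99; bids=[-] asks=[#3:5@99 #2:9@102]
After op 5 [order #5] limit_buy(price=103, qty=7): fills=#5x#3:5@99 #5x#2:2@102; bids=[-] asks=[#2:7@102]
After op 6 cancel(order #4): fills=none; bids=[-] asks=[#2:7@102]
After op 7 [order #6] limit_buy(price=101, qty=8): fills=none; bids=[#6:8@101] asks=[#2:7@102]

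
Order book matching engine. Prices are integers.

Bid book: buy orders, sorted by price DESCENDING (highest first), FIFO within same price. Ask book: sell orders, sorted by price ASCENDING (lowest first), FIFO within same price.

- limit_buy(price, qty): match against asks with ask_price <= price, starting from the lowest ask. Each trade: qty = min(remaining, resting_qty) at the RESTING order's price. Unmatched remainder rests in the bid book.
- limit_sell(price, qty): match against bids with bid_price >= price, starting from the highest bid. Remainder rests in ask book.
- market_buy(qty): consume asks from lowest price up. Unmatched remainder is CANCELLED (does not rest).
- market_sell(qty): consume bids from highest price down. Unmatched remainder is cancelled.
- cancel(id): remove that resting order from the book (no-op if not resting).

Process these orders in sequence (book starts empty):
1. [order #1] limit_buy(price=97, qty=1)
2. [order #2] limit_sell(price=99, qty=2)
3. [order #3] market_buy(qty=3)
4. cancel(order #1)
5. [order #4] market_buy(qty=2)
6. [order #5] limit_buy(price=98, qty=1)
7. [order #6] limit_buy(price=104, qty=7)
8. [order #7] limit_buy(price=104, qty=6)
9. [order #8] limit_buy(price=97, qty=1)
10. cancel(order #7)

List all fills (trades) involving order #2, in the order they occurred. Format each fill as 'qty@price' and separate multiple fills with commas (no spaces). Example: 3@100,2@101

After op 1 [order #1] limit_buy(price=97, qty=1): fills=none; bids=[#1:1@97] asks=[-]
After op 2 [order #2] limit_sell(price=99, qty=2): fills=none; bids=[#1:1@97] asks=[#2:2@99]
After op 3 [order #3] market_buy(qty=3): fills=#3x#2:2@99; bids=[#1:1@97] asks=[-]
After op 4 cancel(order #1): fills=none; bids=[-] asks=[-]
After op 5 [order #4] market_buy(qty=2): fills=none; bids=[-] asks=[-]
After op 6 [order #5] limit_buy(price=98, qty=1): fills=none; bids=[#5:1@98] asks=[-]
After op 7 [order #6] limit_buy(price=104, qty=7): fills=none; bids=[#6:7@104 #5:1@98] asks=[-]
After op 8 [order #7] limit_buy(price=104, qty=6): fills=none; bids=[#6:7@104 #7:6@104 #5:1@98] asks=[-]
After op 9 [order #8] limit_buy(price=97, qty=1): fills=none; bids=[#6:7@104 #7:6@104 #5:1@98 #8:1@97] asks=[-]
After op 10 cancel(order #7): fills=none; bids=[#6:7@104 #5:1@98 #8:1@97] asks=[-]

Answer: 2@99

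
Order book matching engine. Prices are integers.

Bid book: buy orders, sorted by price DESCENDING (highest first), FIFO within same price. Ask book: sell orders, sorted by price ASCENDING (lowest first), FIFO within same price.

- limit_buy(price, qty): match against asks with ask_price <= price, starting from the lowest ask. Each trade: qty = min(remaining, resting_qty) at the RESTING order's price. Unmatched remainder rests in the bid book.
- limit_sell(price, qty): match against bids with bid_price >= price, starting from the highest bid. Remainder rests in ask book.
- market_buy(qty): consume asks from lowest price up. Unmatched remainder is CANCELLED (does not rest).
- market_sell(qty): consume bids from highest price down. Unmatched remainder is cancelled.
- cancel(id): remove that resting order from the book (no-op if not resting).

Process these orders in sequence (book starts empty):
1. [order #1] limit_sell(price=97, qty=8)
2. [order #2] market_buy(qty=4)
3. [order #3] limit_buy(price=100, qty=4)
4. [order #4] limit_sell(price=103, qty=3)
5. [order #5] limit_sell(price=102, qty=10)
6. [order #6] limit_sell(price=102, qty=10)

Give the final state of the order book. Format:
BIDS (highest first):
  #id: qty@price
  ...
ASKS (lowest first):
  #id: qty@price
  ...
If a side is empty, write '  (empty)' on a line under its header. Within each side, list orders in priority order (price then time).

Answer: BIDS (highest first):
  (empty)
ASKS (lowest first):
  #5: 10@102
  #6: 10@102
  #4: 3@103

Derivation:
After op 1 [order #1] limit_sell(price=97, qty=8): fills=none; bids=[-] asks=[#1:8@97]
After op 2 [order #2] market_buy(qty=4): fills=#2x#1:4@97; bids=[-] asks=[#1:4@97]
After op 3 [order #3] limit_buy(price=100, qty=4): fills=#3x#1:4@97; bids=[-] asks=[-]
After op 4 [order #4] limit_sell(price=103, qty=3): fills=none; bids=[-] asks=[#4:3@103]
After op 5 [order #5] limit_sell(price=102, qty=10): fills=none; bids=[-] asks=[#5:10@102 #4:3@103]
After op 6 [order #6] limit_sell(price=102, qty=10): fills=none; bids=[-] asks=[#5:10@102 #6:10@102 #4:3@103]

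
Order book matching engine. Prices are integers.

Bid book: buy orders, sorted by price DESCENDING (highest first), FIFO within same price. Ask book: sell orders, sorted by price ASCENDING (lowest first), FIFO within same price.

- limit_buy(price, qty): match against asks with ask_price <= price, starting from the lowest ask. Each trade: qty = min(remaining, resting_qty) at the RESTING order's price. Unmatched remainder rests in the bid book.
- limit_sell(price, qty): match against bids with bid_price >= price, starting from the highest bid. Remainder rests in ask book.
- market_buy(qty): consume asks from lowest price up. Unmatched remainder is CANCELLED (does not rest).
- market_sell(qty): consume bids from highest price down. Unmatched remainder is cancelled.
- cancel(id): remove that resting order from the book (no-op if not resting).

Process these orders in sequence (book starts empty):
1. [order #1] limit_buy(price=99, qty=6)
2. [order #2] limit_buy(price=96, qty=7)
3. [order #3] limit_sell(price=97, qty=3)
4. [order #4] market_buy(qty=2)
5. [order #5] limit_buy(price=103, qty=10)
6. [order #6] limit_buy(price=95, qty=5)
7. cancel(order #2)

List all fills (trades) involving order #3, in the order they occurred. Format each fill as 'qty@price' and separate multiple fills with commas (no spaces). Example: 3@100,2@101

After op 1 [order #1] limit_buy(price=99, qty=6): fills=none; bids=[#1:6@99] asks=[-]
After op 2 [order #2] limit_buy(price=96, qty=7): fills=none; bids=[#1:6@99 #2:7@96] asks=[-]
After op 3 [order #3] limit_sell(price=97, qty=3): fills=#1x#3:3@99; bids=[#1:3@99 #2:7@96] asks=[-]
After op 4 [order #4] market_buy(qty=2): fills=none; bids=[#1:3@99 #2:7@96] asks=[-]
After op 5 [order #5] limit_buy(price=103, qty=10): fills=none; bids=[#5:10@103 #1:3@99 #2:7@96] asks=[-]
After op 6 [order #6] limit_buy(price=95, qty=5): fills=none; bids=[#5:10@103 #1:3@99 #2:7@96 #6:5@95] asks=[-]
After op 7 cancel(order #2): fills=none; bids=[#5:10@103 #1:3@99 #6:5@95] asks=[-]

Answer: 3@99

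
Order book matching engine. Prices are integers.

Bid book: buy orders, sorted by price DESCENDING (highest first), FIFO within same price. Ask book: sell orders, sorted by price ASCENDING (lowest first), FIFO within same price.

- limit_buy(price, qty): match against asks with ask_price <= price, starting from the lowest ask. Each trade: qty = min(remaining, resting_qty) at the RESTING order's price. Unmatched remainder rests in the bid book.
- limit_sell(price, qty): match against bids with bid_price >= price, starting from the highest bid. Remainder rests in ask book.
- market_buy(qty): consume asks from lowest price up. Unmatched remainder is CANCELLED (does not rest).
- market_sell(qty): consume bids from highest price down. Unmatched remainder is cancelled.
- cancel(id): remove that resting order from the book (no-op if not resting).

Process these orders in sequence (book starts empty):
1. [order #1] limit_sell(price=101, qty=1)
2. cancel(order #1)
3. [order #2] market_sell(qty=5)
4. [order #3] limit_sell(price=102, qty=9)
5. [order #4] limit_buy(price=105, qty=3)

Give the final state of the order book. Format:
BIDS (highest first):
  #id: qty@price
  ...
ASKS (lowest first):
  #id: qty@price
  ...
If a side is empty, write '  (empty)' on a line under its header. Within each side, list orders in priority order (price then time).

After op 1 [order #1] limit_sell(price=101, qty=1): fills=none; bids=[-] asks=[#1:1@101]
After op 2 cancel(order #1): fills=none; bids=[-] asks=[-]
After op 3 [order #2] market_sell(qty=5): fills=none; bids=[-] asks=[-]
After op 4 [order #3] limit_sell(price=102, qty=9): fills=none; bids=[-] asks=[#3:9@102]
After op 5 [order #4] limit_buy(price=105, qty=3): fills=#4x#3:3@102; bids=[-] asks=[#3:6@102]

Answer: BIDS (highest first):
  (empty)
ASKS (lowest first):
  #3: 6@102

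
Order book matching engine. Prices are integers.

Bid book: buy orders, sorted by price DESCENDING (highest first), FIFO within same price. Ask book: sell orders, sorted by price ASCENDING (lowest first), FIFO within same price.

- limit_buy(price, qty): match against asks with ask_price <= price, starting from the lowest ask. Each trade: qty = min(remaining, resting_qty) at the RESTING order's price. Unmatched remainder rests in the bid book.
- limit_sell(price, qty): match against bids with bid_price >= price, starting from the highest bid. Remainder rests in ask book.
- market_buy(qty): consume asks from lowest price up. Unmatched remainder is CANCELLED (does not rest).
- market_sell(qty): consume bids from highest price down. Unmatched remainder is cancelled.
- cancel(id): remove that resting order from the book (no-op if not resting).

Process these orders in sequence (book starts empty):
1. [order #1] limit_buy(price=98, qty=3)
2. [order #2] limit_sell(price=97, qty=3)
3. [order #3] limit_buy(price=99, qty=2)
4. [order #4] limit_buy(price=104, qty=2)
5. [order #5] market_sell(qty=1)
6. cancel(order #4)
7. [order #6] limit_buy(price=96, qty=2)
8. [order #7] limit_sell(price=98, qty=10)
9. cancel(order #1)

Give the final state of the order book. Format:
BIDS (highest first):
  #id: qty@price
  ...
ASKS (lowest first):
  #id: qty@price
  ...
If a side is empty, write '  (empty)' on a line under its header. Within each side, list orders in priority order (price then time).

Answer: BIDS (highest first):
  #6: 2@96
ASKS (lowest first):
  #7: 8@98

Derivation:
After op 1 [order #1] limit_buy(price=98, qty=3): fills=none; bids=[#1:3@98] asks=[-]
After op 2 [order #2] limit_sell(price=97, qty=3): fills=#1x#2:3@98; bids=[-] asks=[-]
After op 3 [order #3] limit_buy(price=99, qty=2): fills=none; bids=[#3:2@99] asks=[-]
After op 4 [order #4] limit_buy(price=104, qty=2): fills=none; bids=[#4:2@104 #3:2@99] asks=[-]
After op 5 [order #5] market_sell(qty=1): fills=#4x#5:1@104; bids=[#4:1@104 #3:2@99] asks=[-]
After op 6 cancel(order #4): fills=none; bids=[#3:2@99] asks=[-]
After op 7 [order #6] limit_buy(price=96, qty=2): fills=none; bids=[#3:2@99 #6:2@96] asks=[-]
After op 8 [order #7] limit_sell(price=98, qty=10): fills=#3x#7:2@99; bids=[#6:2@96] asks=[#7:8@98]
After op 9 cancel(order #1): fills=none; bids=[#6:2@96] asks=[#7:8@98]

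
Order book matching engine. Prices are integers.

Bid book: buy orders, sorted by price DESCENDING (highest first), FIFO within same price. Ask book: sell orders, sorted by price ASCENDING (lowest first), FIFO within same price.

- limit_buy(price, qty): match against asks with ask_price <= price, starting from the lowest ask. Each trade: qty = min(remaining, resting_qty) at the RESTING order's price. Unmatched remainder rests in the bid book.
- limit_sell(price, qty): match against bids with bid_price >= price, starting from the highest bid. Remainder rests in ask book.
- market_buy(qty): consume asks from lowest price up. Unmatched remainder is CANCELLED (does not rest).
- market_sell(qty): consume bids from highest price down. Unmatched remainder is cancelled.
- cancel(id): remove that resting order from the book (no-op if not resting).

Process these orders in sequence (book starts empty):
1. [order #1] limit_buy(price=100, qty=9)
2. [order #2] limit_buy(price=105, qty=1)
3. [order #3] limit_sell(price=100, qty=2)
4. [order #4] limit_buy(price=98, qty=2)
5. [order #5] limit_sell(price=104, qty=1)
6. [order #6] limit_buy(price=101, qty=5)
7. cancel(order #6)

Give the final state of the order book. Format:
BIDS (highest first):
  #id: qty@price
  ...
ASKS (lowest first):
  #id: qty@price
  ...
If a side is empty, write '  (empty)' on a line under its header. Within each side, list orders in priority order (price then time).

Answer: BIDS (highest first):
  #1: 8@100
  #4: 2@98
ASKS (lowest first):
  #5: 1@104

Derivation:
After op 1 [order #1] limit_buy(price=100, qty=9): fills=none; bids=[#1:9@100] asks=[-]
After op 2 [order #2] limit_buy(price=105, qty=1): fills=none; bids=[#2:1@105 #1:9@100] asks=[-]
After op 3 [order #3] limit_sell(price=100, qty=2): fills=#2x#3:1@105 #1x#3:1@100; bids=[#1:8@100] asks=[-]
After op 4 [order #4] limit_buy(price=98, qty=2): fills=none; bids=[#1:8@100 #4:2@98] asks=[-]
After op 5 [order #5] limit_sell(price=104, qty=1): fills=none; bids=[#1:8@100 #4:2@98] asks=[#5:1@104]
After op 6 [order #6] limit_buy(price=101, qty=5): fills=none; bids=[#6:5@101 #1:8@100 #4:2@98] asks=[#5:1@104]
After op 7 cancel(order #6): fills=none; bids=[#1:8@100 #4:2@98] asks=[#5:1@104]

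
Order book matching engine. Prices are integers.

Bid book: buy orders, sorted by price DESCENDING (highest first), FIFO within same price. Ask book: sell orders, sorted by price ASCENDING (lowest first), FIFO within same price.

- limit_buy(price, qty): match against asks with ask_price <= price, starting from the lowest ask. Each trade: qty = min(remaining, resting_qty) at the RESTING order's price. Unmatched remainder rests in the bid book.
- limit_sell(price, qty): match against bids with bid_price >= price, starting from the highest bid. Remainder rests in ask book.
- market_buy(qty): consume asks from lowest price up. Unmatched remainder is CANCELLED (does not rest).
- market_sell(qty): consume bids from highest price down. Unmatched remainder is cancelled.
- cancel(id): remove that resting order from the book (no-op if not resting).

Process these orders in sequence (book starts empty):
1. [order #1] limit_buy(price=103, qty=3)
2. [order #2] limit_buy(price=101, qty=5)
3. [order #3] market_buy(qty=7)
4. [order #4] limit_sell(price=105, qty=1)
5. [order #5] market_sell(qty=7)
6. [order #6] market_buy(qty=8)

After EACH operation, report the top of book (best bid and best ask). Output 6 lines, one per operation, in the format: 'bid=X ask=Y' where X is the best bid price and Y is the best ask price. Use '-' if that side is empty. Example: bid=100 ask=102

Answer: bid=103 ask=-
bid=103 ask=-
bid=103 ask=-
bid=103 ask=105
bid=101 ask=105
bid=101 ask=-

Derivation:
After op 1 [order #1] limit_buy(price=103, qty=3): fills=none; bids=[#1:3@103] asks=[-]
After op 2 [order #2] limit_buy(price=101, qty=5): fills=none; bids=[#1:3@103 #2:5@101] asks=[-]
After op 3 [order #3] market_buy(qty=7): fills=none; bids=[#1:3@103 #2:5@101] asks=[-]
After op 4 [order #4] limit_sell(price=105, qty=1): fills=none; bids=[#1:3@103 #2:5@101] asks=[#4:1@105]
After op 5 [order #5] market_sell(qty=7): fills=#1x#5:3@103 #2x#5:4@101; bids=[#2:1@101] asks=[#4:1@105]
After op 6 [order #6] market_buy(qty=8): fills=#6x#4:1@105; bids=[#2:1@101] asks=[-]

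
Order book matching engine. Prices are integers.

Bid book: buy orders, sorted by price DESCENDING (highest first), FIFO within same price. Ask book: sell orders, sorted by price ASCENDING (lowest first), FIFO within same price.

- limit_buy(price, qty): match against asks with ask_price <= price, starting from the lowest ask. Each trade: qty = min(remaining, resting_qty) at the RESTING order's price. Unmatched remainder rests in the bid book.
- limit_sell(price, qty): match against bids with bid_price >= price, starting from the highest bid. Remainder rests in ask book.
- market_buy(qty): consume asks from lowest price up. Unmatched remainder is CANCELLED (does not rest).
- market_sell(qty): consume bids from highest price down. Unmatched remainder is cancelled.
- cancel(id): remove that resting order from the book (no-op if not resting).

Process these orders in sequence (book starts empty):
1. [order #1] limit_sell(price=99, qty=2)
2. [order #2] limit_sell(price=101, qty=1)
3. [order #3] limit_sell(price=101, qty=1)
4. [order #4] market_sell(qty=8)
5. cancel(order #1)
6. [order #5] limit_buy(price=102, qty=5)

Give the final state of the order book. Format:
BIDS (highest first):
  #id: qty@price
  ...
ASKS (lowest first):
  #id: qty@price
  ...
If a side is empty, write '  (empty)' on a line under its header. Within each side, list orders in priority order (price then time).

Answer: BIDS (highest first):
  #5: 3@102
ASKS (lowest first):
  (empty)

Derivation:
After op 1 [order #1] limit_sell(price=99, qty=2): fills=none; bids=[-] asks=[#1:2@99]
After op 2 [order #2] limit_sell(price=101, qty=1): fills=none; bids=[-] asks=[#1:2@99 #2:1@101]
After op 3 [order #3] limit_sell(price=101, qty=1): fills=none; bids=[-] asks=[#1:2@99 #2:1@101 #3:1@101]
After op 4 [order #4] market_sell(qty=8): fills=none; bids=[-] asks=[#1:2@99 #2:1@101 #3:1@101]
After op 5 cancel(order #1): fills=none; bids=[-] asks=[#2:1@101 #3:1@101]
After op 6 [order #5] limit_buy(price=102, qty=5): fills=#5x#2:1@101 #5x#3:1@101; bids=[#5:3@102] asks=[-]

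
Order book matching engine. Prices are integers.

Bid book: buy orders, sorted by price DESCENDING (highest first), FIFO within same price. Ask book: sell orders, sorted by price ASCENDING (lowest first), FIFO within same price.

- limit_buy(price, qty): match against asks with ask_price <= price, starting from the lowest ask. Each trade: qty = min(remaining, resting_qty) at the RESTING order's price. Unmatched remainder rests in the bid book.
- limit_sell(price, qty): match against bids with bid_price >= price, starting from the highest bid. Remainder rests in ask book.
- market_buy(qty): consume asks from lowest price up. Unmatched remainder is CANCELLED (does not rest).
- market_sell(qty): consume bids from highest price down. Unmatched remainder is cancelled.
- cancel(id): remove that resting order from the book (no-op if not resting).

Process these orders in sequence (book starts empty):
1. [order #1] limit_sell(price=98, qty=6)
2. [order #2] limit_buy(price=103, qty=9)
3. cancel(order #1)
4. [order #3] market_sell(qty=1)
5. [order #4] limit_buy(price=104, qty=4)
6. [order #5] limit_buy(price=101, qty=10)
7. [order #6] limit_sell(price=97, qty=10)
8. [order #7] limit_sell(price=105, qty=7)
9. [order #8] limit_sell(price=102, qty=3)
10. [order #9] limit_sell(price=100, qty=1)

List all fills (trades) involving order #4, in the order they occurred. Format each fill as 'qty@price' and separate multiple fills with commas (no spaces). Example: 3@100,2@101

After op 1 [order #1] limit_sell(price=98, qty=6): fills=none; bids=[-] asks=[#1:6@98]
After op 2 [order #2] limit_buy(price=103, qty=9): fills=#2x#1:6@98; bids=[#2:3@103] asks=[-]
After op 3 cancel(order #1): fills=none; bids=[#2:3@103] asks=[-]
After op 4 [order #3] market_sell(qty=1): fills=#2x#3:1@103; bids=[#2:2@103] asks=[-]
After op 5 [order #4] limit_buy(price=104, qty=4): fills=none; bids=[#4:4@104 #2:2@103] asks=[-]
After op 6 [order #5] limit_buy(price=101, qty=10): fills=none; bids=[#4:4@104 #2:2@103 #5:10@101] asks=[-]
After op 7 [order #6] limit_sell(price=97, qty=10): fills=#4x#6:4@104 #2x#6:2@103 #5x#6:4@101; bids=[#5:6@101] asks=[-]
After op 8 [order #7] limit_sell(price=105, qty=7): fills=none; bids=[#5:6@101] asks=[#7:7@105]
After op 9 [order #8] limit_sell(price=102, qty=3): fills=none; bids=[#5:6@101] asks=[#8:3@102 #7:7@105]
After op 10 [order #9] limit_sell(price=100, qty=1): fills=#5x#9:1@101; bids=[#5:5@101] asks=[#8:3@102 #7:7@105]

Answer: 4@104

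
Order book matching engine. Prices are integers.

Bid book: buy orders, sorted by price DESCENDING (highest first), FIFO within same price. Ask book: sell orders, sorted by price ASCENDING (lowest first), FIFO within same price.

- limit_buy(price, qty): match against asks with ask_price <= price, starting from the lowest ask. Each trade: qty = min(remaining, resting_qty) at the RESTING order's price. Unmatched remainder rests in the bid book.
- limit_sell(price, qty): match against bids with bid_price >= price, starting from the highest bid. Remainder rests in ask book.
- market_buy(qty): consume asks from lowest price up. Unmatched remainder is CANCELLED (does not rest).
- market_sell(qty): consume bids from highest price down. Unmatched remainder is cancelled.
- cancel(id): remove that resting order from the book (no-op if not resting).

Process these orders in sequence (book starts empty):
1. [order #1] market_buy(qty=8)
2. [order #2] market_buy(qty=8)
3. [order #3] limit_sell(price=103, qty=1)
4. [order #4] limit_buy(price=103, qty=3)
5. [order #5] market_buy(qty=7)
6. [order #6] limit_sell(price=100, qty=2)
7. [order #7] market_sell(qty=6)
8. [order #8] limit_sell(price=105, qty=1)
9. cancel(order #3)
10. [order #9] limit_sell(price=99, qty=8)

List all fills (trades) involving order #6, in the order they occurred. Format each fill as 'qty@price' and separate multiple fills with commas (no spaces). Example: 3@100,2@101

After op 1 [order #1] market_buy(qty=8): fills=none; bids=[-] asks=[-]
After op 2 [order #2] market_buy(qty=8): fills=none; bids=[-] asks=[-]
After op 3 [order #3] limit_sell(price=103, qty=1): fills=none; bids=[-] asks=[#3:1@103]
After op 4 [order #4] limit_buy(price=103, qty=3): fills=#4x#3:1@103; bids=[#4:2@103] asks=[-]
After op 5 [order #5] market_buy(qty=7): fills=none; bids=[#4:2@103] asks=[-]
After op 6 [order #6] limit_sell(price=100, qty=2): fills=#4x#6:2@103; bids=[-] asks=[-]
After op 7 [order #7] market_sell(qty=6): fills=none; bids=[-] asks=[-]
After op 8 [order #8] limit_sell(price=105, qty=1): fills=none; bids=[-] asks=[#8:1@105]
After op 9 cancel(order #3): fills=none; bids=[-] asks=[#8:1@105]
After op 10 [order #9] limit_sell(price=99, qty=8): fills=none; bids=[-] asks=[#9:8@99 #8:1@105]

Answer: 2@103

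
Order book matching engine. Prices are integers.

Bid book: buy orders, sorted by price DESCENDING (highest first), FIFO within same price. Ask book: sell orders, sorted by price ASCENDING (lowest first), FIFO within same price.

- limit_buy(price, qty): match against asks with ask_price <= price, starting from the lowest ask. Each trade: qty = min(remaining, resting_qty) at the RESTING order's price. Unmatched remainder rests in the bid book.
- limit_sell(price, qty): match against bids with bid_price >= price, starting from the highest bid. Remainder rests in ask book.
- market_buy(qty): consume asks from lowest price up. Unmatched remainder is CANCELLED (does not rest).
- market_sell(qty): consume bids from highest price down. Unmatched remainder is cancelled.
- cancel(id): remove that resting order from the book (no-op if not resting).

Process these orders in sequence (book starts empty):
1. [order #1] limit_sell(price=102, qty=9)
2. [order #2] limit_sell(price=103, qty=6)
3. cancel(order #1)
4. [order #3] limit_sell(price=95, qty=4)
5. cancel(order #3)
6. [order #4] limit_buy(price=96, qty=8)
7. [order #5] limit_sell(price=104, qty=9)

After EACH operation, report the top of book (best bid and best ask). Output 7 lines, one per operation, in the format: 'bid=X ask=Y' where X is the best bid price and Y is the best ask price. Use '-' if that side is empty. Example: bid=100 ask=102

Answer: bid=- ask=102
bid=- ask=102
bid=- ask=103
bid=- ask=95
bid=- ask=103
bid=96 ask=103
bid=96 ask=103

Derivation:
After op 1 [order #1] limit_sell(price=102, qty=9): fills=none; bids=[-] asks=[#1:9@102]
After op 2 [order #2] limit_sell(price=103, qty=6): fills=none; bids=[-] asks=[#1:9@102 #2:6@103]
After op 3 cancel(order #1): fills=none; bids=[-] asks=[#2:6@103]
After op 4 [order #3] limit_sell(price=95, qty=4): fills=none; bids=[-] asks=[#3:4@95 #2:6@103]
After op 5 cancel(order #3): fills=none; bids=[-] asks=[#2:6@103]
After op 6 [order #4] limit_buy(price=96, qty=8): fills=none; bids=[#4:8@96] asks=[#2:6@103]
After op 7 [order #5] limit_sell(price=104, qty=9): fills=none; bids=[#4:8@96] asks=[#2:6@103 #5:9@104]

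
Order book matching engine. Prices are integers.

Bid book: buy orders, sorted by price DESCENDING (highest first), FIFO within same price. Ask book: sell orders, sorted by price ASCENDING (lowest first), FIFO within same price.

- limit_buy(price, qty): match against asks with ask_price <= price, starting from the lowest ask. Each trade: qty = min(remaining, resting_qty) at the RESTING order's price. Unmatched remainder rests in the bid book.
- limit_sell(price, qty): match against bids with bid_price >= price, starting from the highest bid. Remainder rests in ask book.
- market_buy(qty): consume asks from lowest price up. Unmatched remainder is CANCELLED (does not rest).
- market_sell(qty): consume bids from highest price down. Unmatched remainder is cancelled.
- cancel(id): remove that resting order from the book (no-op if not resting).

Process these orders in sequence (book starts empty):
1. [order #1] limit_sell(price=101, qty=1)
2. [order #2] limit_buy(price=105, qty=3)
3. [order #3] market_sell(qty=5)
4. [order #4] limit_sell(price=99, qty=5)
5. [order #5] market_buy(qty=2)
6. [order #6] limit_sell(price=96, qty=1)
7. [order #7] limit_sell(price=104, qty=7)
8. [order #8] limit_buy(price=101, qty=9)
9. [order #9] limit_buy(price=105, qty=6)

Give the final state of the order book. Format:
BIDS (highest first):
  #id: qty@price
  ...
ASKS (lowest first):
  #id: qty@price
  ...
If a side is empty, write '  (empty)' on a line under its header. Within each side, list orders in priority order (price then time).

After op 1 [order #1] limit_sell(price=101, qty=1): fills=none; bids=[-] asks=[#1:1@101]
After op 2 [order #2] limit_buy(price=105, qty=3): fills=#2x#1:1@101; bids=[#2:2@105] asks=[-]
After op 3 [order #3] market_sell(qty=5): fills=#2x#3:2@105; bids=[-] asks=[-]
After op 4 [order #4] limit_sell(price=99, qty=5): fills=none; bids=[-] asks=[#4:5@99]
After op 5 [order #5] market_buy(qty=2): fills=#5x#4:2@99; bids=[-] asks=[#4:3@99]
After op 6 [order #6] limit_sell(price=96, qty=1): fills=none; bids=[-] asks=[#6:1@96 #4:3@99]
After op 7 [order #7] limit_sell(price=104, qty=7): fills=none; bids=[-] asks=[#6:1@96 #4:3@99 #7:7@104]
After op 8 [order #8] limit_buy(price=101, qty=9): fills=#8x#6:1@96 #8x#4:3@99; bids=[#8:5@101] asks=[#7:7@104]
After op 9 [order #9] limit_buy(price=105, qty=6): fills=#9x#7:6@104; bids=[#8:5@101] asks=[#7:1@104]

Answer: BIDS (highest first):
  #8: 5@101
ASKS (lowest first):
  #7: 1@104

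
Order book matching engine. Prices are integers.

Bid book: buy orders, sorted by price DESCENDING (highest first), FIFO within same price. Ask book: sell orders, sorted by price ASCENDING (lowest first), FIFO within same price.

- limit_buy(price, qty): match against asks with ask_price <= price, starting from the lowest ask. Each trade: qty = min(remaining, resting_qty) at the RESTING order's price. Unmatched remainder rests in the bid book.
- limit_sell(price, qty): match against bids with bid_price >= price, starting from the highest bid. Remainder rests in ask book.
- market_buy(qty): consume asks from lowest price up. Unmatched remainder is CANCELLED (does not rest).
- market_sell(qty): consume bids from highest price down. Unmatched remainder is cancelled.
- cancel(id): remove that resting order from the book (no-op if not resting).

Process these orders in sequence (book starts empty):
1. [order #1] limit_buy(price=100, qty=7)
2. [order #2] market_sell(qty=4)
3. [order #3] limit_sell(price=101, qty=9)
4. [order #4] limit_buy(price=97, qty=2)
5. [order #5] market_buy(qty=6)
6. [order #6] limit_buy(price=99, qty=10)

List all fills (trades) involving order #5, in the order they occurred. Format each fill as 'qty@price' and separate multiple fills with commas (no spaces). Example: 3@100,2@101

Answer: 6@101

Derivation:
After op 1 [order #1] limit_buy(price=100, qty=7): fills=none; bids=[#1:7@100] asks=[-]
After op 2 [order #2] market_sell(qty=4): fills=#1x#2:4@100; bids=[#1:3@100] asks=[-]
After op 3 [order #3] limit_sell(price=101, qty=9): fills=none; bids=[#1:3@100] asks=[#3:9@101]
After op 4 [order #4] limit_buy(price=97, qty=2): fills=none; bids=[#1:3@100 #4:2@97] asks=[#3:9@101]
After op 5 [order #5] market_buy(qty=6): fills=#5x#3:6@101; bids=[#1:3@100 #4:2@97] asks=[#3:3@101]
After op 6 [order #6] limit_buy(price=99, qty=10): fills=none; bids=[#1:3@100 #6:10@99 #4:2@97] asks=[#3:3@101]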